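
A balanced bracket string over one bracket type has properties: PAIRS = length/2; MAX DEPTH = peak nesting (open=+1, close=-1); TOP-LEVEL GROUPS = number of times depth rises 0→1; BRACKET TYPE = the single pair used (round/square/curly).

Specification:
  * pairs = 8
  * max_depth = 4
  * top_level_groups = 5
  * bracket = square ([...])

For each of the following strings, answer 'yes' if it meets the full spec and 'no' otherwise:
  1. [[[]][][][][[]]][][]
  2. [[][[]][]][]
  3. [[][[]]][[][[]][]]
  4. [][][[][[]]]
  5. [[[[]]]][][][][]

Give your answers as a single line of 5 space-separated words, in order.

String 1 '[[[]][][][][[]]][][]': depth seq [1 2 3 2 1 2 1 2 1 2 1 2 3 2 1 0 1 0 1 0]
  -> pairs=10 depth=3 groups=3 -> no
String 2 '[[][[]][]][]': depth seq [1 2 1 2 3 2 1 2 1 0 1 0]
  -> pairs=6 depth=3 groups=2 -> no
String 3 '[[][[]]][[][[]][]]': depth seq [1 2 1 2 3 2 1 0 1 2 1 2 3 2 1 2 1 0]
  -> pairs=9 depth=3 groups=2 -> no
String 4 '[][][[][[]]]': depth seq [1 0 1 0 1 2 1 2 3 2 1 0]
  -> pairs=6 depth=3 groups=3 -> no
String 5 '[[[[]]]][][][][]': depth seq [1 2 3 4 3 2 1 0 1 0 1 0 1 0 1 0]
  -> pairs=8 depth=4 groups=5 -> yes

Answer: no no no no yes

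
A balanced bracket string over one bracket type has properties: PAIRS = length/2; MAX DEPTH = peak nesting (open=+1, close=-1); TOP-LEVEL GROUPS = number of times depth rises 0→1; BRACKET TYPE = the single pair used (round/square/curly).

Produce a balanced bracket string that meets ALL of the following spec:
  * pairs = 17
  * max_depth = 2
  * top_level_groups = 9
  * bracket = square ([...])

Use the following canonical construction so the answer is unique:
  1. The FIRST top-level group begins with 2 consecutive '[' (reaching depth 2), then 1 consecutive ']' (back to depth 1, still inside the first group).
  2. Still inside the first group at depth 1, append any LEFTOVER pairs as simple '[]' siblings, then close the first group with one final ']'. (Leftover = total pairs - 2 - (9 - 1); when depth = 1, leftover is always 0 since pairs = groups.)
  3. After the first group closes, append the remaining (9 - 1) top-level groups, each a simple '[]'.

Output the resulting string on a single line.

Spec: pairs=17 depth=2 groups=9
Leftover pairs = 17 - 2 - (9-1) = 7
First group: deep chain of depth 2 + 7 sibling pairs
Remaining 8 groups: simple '[]' each

Answer: [[][][][][][][][]][][][][][][][][]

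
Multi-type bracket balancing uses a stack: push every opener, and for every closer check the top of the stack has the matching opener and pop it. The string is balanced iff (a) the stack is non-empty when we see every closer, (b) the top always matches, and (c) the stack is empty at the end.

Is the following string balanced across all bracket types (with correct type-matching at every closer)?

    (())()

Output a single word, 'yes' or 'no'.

Answer: yes

Derivation:
pos 0: push '('; stack = (
pos 1: push '('; stack = ((
pos 2: ')' matches '('; pop; stack = (
pos 3: ')' matches '('; pop; stack = (empty)
pos 4: push '('; stack = (
pos 5: ')' matches '('; pop; stack = (empty)
end: stack empty → VALID
Verdict: properly nested → yes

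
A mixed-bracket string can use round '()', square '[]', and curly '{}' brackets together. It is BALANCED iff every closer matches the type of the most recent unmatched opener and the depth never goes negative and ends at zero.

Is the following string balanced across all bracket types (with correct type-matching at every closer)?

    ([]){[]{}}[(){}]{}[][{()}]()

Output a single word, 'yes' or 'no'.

pos 0: push '('; stack = (
pos 1: push '['; stack = ([
pos 2: ']' matches '['; pop; stack = (
pos 3: ')' matches '('; pop; stack = (empty)
pos 4: push '{'; stack = {
pos 5: push '['; stack = {[
pos 6: ']' matches '['; pop; stack = {
pos 7: push '{'; stack = {{
pos 8: '}' matches '{'; pop; stack = {
pos 9: '}' matches '{'; pop; stack = (empty)
pos 10: push '['; stack = [
pos 11: push '('; stack = [(
pos 12: ')' matches '('; pop; stack = [
pos 13: push '{'; stack = [{
pos 14: '}' matches '{'; pop; stack = [
pos 15: ']' matches '['; pop; stack = (empty)
pos 16: push '{'; stack = {
pos 17: '}' matches '{'; pop; stack = (empty)
pos 18: push '['; stack = [
pos 19: ']' matches '['; pop; stack = (empty)
pos 20: push '['; stack = [
pos 21: push '{'; stack = [{
pos 22: push '('; stack = [{(
pos 23: ')' matches '('; pop; stack = [{
pos 24: '}' matches '{'; pop; stack = [
pos 25: ']' matches '['; pop; stack = (empty)
pos 26: push '('; stack = (
pos 27: ')' matches '('; pop; stack = (empty)
end: stack empty → VALID
Verdict: properly nested → yes

Answer: yes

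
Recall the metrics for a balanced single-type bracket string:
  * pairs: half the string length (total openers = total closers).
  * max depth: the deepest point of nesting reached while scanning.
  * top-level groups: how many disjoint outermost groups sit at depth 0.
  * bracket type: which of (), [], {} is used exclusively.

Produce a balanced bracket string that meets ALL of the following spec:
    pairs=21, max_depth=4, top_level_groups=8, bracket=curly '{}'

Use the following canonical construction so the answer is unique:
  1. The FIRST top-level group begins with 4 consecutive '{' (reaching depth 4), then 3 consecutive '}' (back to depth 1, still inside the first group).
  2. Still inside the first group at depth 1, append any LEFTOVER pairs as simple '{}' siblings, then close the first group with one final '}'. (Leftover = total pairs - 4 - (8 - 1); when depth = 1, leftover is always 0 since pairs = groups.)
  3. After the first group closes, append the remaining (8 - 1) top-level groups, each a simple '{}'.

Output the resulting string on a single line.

Answer: {{{{}}}{}{}{}{}{}{}{}{}{}{}}{}{}{}{}{}{}{}

Derivation:
Spec: pairs=21 depth=4 groups=8
Leftover pairs = 21 - 4 - (8-1) = 10
First group: deep chain of depth 4 + 10 sibling pairs
Remaining 7 groups: simple '{}' each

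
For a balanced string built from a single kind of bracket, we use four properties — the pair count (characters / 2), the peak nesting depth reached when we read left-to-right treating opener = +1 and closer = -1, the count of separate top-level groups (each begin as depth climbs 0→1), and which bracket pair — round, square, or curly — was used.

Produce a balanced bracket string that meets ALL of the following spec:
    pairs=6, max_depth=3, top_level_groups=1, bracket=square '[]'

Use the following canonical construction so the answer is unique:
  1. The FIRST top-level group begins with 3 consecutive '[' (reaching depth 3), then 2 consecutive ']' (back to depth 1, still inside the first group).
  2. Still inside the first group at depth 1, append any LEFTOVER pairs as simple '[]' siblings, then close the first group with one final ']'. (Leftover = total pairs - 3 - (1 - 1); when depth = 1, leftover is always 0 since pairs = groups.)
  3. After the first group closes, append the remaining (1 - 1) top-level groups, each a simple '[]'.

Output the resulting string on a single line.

Answer: [[[]][][][]]

Derivation:
Spec: pairs=6 depth=3 groups=1
Leftover pairs = 6 - 3 - (1-1) = 3
First group: deep chain of depth 3 + 3 sibling pairs
Remaining 0 groups: simple '[]' each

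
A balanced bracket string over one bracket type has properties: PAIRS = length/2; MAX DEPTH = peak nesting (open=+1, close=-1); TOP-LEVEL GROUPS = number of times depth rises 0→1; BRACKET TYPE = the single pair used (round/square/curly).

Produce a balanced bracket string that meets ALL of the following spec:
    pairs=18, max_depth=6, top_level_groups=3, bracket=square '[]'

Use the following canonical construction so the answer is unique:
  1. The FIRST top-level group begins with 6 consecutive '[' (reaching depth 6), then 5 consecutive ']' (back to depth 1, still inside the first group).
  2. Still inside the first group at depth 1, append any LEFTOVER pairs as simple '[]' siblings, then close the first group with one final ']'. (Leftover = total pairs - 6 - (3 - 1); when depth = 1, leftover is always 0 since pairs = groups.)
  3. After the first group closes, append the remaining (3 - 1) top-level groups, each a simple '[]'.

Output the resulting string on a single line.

Spec: pairs=18 depth=6 groups=3
Leftover pairs = 18 - 6 - (3-1) = 10
First group: deep chain of depth 6 + 10 sibling pairs
Remaining 2 groups: simple '[]' each

Answer: [[[[[[]]]]][][][][][][][][][][]][][]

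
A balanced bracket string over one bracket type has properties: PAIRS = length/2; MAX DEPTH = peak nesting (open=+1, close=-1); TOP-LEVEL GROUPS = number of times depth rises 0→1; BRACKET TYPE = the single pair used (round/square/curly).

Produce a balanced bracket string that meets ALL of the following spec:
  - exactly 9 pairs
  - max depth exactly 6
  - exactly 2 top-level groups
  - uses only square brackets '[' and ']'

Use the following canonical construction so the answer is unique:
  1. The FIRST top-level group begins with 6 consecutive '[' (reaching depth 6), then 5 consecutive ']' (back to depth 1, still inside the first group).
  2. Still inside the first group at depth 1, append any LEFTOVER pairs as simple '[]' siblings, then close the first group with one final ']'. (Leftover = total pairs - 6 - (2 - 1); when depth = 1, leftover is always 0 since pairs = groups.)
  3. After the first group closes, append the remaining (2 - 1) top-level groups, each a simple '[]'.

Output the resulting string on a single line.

Answer: [[[[[[]]]]][][]][]

Derivation:
Spec: pairs=9 depth=6 groups=2
Leftover pairs = 9 - 6 - (2-1) = 2
First group: deep chain of depth 6 + 2 sibling pairs
Remaining 1 groups: simple '[]' each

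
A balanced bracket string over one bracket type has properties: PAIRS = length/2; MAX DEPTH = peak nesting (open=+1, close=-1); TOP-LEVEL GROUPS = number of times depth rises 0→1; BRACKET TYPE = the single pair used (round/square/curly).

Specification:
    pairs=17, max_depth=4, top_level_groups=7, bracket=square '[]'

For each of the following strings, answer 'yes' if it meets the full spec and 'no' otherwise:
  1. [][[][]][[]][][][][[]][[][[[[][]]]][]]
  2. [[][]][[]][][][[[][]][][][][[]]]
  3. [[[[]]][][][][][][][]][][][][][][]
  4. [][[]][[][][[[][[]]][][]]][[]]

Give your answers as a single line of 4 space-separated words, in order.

Answer: no no yes no

Derivation:
String 1 '[][[][]][[]][][][][[]][[][[[[][]]]][]]': depth seq [1 0 1 2 1 2 1 0 1 2 1 0 1 0 1 0 1 0 1 2 1 0 1 2 1 2 3 4 5 4 5 4 3 2 1 2 1 0]
  -> pairs=19 depth=5 groups=8 -> no
String 2 '[[][]][[]][][][[[][]][][][][[]]]': depth seq [1 2 1 2 1 0 1 2 1 0 1 0 1 0 1 2 3 2 3 2 1 2 1 2 1 2 1 2 3 2 1 0]
  -> pairs=16 depth=3 groups=5 -> no
String 3 '[[[[]]][][][][][][][]][][][][][][]': depth seq [1 2 3 4 3 2 1 2 1 2 1 2 1 2 1 2 1 2 1 2 1 0 1 0 1 0 1 0 1 0 1 0 1 0]
  -> pairs=17 depth=4 groups=7 -> yes
String 4 '[][[]][[][][[[][[]]][][]]][[]]': depth seq [1 0 1 2 1 0 1 2 1 2 1 2 3 4 3 4 5 4 3 2 3 2 3 2 1 0 1 2 1 0]
  -> pairs=15 depth=5 groups=4 -> no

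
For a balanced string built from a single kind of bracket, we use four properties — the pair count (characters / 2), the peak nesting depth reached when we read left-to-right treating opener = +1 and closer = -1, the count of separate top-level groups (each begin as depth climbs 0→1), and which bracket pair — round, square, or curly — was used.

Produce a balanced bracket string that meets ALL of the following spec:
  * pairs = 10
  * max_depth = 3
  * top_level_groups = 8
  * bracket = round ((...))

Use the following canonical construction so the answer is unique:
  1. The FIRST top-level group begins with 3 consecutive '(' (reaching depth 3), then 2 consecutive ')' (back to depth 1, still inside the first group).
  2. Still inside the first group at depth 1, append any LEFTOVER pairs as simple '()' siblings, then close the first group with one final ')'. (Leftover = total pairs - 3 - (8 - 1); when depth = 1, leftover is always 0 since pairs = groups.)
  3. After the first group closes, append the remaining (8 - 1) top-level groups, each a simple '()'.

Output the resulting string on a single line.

Spec: pairs=10 depth=3 groups=8
Leftover pairs = 10 - 3 - (8-1) = 0
First group: deep chain of depth 3 + 0 sibling pairs
Remaining 7 groups: simple '()' each

Answer: ((()))()()()()()()()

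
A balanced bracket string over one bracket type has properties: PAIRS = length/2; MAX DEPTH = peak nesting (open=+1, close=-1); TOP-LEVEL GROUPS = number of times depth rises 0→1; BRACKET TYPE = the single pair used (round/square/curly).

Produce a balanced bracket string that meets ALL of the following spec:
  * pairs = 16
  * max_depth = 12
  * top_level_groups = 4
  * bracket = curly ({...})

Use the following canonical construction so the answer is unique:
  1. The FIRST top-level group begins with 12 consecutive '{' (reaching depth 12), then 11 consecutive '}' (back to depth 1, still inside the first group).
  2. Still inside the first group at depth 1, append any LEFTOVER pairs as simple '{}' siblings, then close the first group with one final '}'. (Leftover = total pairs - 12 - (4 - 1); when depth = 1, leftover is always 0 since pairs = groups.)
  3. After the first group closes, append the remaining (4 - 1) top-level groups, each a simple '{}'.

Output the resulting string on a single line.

Spec: pairs=16 depth=12 groups=4
Leftover pairs = 16 - 12 - (4-1) = 1
First group: deep chain of depth 12 + 1 sibling pairs
Remaining 3 groups: simple '{}' each

Answer: {{{{{{{{{{{{}}}}}}}}}}}{}}{}{}{}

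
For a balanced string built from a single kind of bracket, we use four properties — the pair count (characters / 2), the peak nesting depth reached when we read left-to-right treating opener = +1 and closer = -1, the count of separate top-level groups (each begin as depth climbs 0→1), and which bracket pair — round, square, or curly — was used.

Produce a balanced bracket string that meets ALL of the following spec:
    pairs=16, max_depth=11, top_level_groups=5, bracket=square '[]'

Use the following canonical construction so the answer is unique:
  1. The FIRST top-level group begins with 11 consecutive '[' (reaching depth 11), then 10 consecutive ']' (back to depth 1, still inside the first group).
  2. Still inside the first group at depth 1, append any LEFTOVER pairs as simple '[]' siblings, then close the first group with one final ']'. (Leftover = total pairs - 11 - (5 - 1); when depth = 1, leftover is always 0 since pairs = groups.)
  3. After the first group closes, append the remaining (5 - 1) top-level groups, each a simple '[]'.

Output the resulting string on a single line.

Answer: [[[[[[[[[[[]]]]]]]]]][]][][][][]

Derivation:
Spec: pairs=16 depth=11 groups=5
Leftover pairs = 16 - 11 - (5-1) = 1
First group: deep chain of depth 11 + 1 sibling pairs
Remaining 4 groups: simple '[]' each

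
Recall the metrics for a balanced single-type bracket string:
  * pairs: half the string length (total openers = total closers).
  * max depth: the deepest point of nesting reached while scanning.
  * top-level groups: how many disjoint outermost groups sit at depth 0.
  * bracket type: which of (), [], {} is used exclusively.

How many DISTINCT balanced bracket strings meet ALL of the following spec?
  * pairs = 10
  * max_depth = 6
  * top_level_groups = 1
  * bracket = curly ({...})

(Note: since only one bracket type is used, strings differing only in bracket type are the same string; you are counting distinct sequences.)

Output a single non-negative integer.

Answer: 1053

Derivation:
Spec: pairs=10 depth=6 groups=1
Count(depth <= 6) = 4334
Count(depth <= 5) = 3281
Count(depth == 6) = 4334 - 3281 = 1053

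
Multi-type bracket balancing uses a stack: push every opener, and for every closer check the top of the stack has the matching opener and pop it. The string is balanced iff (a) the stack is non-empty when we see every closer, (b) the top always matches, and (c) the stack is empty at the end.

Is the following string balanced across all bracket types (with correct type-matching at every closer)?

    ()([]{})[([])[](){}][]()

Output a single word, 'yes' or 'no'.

Answer: yes

Derivation:
pos 0: push '('; stack = (
pos 1: ')' matches '('; pop; stack = (empty)
pos 2: push '('; stack = (
pos 3: push '['; stack = ([
pos 4: ']' matches '['; pop; stack = (
pos 5: push '{'; stack = ({
pos 6: '}' matches '{'; pop; stack = (
pos 7: ')' matches '('; pop; stack = (empty)
pos 8: push '['; stack = [
pos 9: push '('; stack = [(
pos 10: push '['; stack = [([
pos 11: ']' matches '['; pop; stack = [(
pos 12: ')' matches '('; pop; stack = [
pos 13: push '['; stack = [[
pos 14: ']' matches '['; pop; stack = [
pos 15: push '('; stack = [(
pos 16: ')' matches '('; pop; stack = [
pos 17: push '{'; stack = [{
pos 18: '}' matches '{'; pop; stack = [
pos 19: ']' matches '['; pop; stack = (empty)
pos 20: push '['; stack = [
pos 21: ']' matches '['; pop; stack = (empty)
pos 22: push '('; stack = (
pos 23: ')' matches '('; pop; stack = (empty)
end: stack empty → VALID
Verdict: properly nested → yes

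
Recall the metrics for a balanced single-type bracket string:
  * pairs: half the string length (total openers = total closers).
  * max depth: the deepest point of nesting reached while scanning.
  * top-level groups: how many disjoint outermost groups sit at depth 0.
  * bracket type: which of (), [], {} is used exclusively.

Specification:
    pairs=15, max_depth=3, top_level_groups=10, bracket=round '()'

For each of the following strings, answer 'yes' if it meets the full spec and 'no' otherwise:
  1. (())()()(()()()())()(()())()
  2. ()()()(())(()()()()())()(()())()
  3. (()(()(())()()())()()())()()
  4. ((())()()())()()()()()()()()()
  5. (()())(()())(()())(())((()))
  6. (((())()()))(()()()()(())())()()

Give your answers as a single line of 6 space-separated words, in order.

String 1 '(())()()(()()()())()(()())()': depth seq [1 2 1 0 1 0 1 0 1 2 1 2 1 2 1 2 1 0 1 0 1 2 1 2 1 0 1 0]
  -> pairs=14 depth=2 groups=7 -> no
String 2 '()()()(())(()()()()())()(()())()': depth seq [1 0 1 0 1 0 1 2 1 0 1 2 1 2 1 2 1 2 1 2 1 0 1 0 1 2 1 2 1 0 1 0]
  -> pairs=16 depth=2 groups=8 -> no
String 3 '(()(()(())()()())()()())()()': depth seq [1 2 1 2 3 2 3 4 3 2 3 2 3 2 3 2 1 2 1 2 1 2 1 0 1 0 1 0]
  -> pairs=14 depth=4 groups=3 -> no
String 4 '((())()()())()()()()()()()()()': depth seq [1 2 3 2 1 2 1 2 1 2 1 0 1 0 1 0 1 0 1 0 1 0 1 0 1 0 1 0 1 0]
  -> pairs=15 depth=3 groups=10 -> yes
String 5 '(()())(()())(()())(())((()))': depth seq [1 2 1 2 1 0 1 2 1 2 1 0 1 2 1 2 1 0 1 2 1 0 1 2 3 2 1 0]
  -> pairs=14 depth=3 groups=5 -> no
String 6 '(((())()()))(()()()()(())())()()': depth seq [1 2 3 4 3 2 3 2 3 2 1 0 1 2 1 2 1 2 1 2 1 2 3 2 1 2 1 0 1 0 1 0]
  -> pairs=16 depth=4 groups=4 -> no

Answer: no no no yes no no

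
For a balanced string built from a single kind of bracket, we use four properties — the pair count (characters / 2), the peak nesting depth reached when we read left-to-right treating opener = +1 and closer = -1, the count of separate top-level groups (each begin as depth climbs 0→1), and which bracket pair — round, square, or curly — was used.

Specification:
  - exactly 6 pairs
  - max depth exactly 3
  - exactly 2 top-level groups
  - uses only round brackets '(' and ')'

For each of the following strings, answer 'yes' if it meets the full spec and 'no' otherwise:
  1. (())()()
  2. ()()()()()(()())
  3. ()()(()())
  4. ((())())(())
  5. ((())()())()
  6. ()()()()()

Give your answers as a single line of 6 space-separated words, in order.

String 1 '(())()()': depth seq [1 2 1 0 1 0 1 0]
  -> pairs=4 depth=2 groups=3 -> no
String 2 '()()()()()(()())': depth seq [1 0 1 0 1 0 1 0 1 0 1 2 1 2 1 0]
  -> pairs=8 depth=2 groups=6 -> no
String 3 '()()(()())': depth seq [1 0 1 0 1 2 1 2 1 0]
  -> pairs=5 depth=2 groups=3 -> no
String 4 '((())())(())': depth seq [1 2 3 2 1 2 1 0 1 2 1 0]
  -> pairs=6 depth=3 groups=2 -> yes
String 5 '((())()())()': depth seq [1 2 3 2 1 2 1 2 1 0 1 0]
  -> pairs=6 depth=3 groups=2 -> yes
String 6 '()()()()()': depth seq [1 0 1 0 1 0 1 0 1 0]
  -> pairs=5 depth=1 groups=5 -> no

Answer: no no no yes yes no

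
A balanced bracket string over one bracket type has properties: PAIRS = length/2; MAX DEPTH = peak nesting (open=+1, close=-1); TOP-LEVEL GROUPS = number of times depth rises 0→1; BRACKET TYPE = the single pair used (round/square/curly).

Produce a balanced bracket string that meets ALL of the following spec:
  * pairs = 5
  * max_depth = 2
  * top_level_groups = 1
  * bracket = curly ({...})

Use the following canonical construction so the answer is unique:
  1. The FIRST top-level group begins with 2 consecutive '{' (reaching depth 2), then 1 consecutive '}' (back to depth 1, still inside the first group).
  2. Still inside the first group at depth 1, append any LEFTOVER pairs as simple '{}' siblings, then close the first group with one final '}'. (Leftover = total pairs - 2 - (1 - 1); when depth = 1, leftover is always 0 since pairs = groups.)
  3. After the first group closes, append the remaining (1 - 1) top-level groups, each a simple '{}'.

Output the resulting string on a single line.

Spec: pairs=5 depth=2 groups=1
Leftover pairs = 5 - 2 - (1-1) = 3
First group: deep chain of depth 2 + 3 sibling pairs
Remaining 0 groups: simple '{}' each

Answer: {{}{}{}{}}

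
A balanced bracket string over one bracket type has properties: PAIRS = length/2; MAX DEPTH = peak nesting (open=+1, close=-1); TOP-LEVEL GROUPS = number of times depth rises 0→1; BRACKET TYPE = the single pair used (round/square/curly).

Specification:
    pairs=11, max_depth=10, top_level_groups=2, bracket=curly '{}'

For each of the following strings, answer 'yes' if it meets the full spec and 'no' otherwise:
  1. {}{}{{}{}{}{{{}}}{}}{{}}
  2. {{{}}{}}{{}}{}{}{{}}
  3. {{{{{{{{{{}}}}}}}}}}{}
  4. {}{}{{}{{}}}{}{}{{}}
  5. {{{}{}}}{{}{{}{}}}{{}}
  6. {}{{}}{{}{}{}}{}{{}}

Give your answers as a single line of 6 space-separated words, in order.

String 1 '{}{}{{}{}{}{{{}}}{}}{{}}': depth seq [1 0 1 0 1 2 1 2 1 2 1 2 3 4 3 2 1 2 1 0 1 2 1 0]
  -> pairs=12 depth=4 groups=4 -> no
String 2 '{{{}}{}}{{}}{}{}{{}}': depth seq [1 2 3 2 1 2 1 0 1 2 1 0 1 0 1 0 1 2 1 0]
  -> pairs=10 depth=3 groups=5 -> no
String 3 '{{{{{{{{{{}}}}}}}}}}{}': depth seq [1 2 3 4 5 6 7 8 9 10 9 8 7 6 5 4 3 2 1 0 1 0]
  -> pairs=11 depth=10 groups=2 -> yes
String 4 '{}{}{{}{{}}}{}{}{{}}': depth seq [1 0 1 0 1 2 1 2 3 2 1 0 1 0 1 0 1 2 1 0]
  -> pairs=10 depth=3 groups=6 -> no
String 5 '{{{}{}}}{{}{{}{}}}{{}}': depth seq [1 2 3 2 3 2 1 0 1 2 1 2 3 2 3 2 1 0 1 2 1 0]
  -> pairs=11 depth=3 groups=3 -> no
String 6 '{}{{}}{{}{}{}}{}{{}}': depth seq [1 0 1 2 1 0 1 2 1 2 1 2 1 0 1 0 1 2 1 0]
  -> pairs=10 depth=2 groups=5 -> no

Answer: no no yes no no no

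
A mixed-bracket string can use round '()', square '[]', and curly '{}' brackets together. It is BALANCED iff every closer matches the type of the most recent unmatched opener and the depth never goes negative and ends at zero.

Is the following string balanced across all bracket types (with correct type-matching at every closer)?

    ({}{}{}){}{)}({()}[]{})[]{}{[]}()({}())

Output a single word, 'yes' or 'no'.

pos 0: push '('; stack = (
pos 1: push '{'; stack = ({
pos 2: '}' matches '{'; pop; stack = (
pos 3: push '{'; stack = ({
pos 4: '}' matches '{'; pop; stack = (
pos 5: push '{'; stack = ({
pos 6: '}' matches '{'; pop; stack = (
pos 7: ')' matches '('; pop; stack = (empty)
pos 8: push '{'; stack = {
pos 9: '}' matches '{'; pop; stack = (empty)
pos 10: push '{'; stack = {
pos 11: saw closer ')' but top of stack is '{' (expected '}') → INVALID
Verdict: type mismatch at position 11: ')' closes '{' → no

Answer: no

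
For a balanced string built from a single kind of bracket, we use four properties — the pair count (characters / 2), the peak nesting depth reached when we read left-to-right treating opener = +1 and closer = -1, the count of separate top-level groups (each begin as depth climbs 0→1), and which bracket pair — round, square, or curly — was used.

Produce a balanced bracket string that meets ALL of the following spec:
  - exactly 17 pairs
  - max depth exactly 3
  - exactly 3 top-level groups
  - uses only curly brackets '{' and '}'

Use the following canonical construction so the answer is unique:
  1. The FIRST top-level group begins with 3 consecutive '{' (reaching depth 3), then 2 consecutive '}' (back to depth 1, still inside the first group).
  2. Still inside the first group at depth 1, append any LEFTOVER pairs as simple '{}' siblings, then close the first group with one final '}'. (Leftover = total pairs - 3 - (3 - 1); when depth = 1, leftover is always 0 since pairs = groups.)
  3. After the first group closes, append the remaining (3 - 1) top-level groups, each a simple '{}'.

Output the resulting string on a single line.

Spec: pairs=17 depth=3 groups=3
Leftover pairs = 17 - 3 - (3-1) = 12
First group: deep chain of depth 3 + 12 sibling pairs
Remaining 2 groups: simple '{}' each

Answer: {{{}}{}{}{}{}{}{}{}{}{}{}{}{}}{}{}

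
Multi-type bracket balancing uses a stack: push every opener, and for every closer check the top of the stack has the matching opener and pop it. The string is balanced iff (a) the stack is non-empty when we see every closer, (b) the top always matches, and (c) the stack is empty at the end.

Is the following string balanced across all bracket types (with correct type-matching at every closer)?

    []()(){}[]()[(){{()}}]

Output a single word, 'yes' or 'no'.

pos 0: push '['; stack = [
pos 1: ']' matches '['; pop; stack = (empty)
pos 2: push '('; stack = (
pos 3: ')' matches '('; pop; stack = (empty)
pos 4: push '('; stack = (
pos 5: ')' matches '('; pop; stack = (empty)
pos 6: push '{'; stack = {
pos 7: '}' matches '{'; pop; stack = (empty)
pos 8: push '['; stack = [
pos 9: ']' matches '['; pop; stack = (empty)
pos 10: push '('; stack = (
pos 11: ')' matches '('; pop; stack = (empty)
pos 12: push '['; stack = [
pos 13: push '('; stack = [(
pos 14: ')' matches '('; pop; stack = [
pos 15: push '{'; stack = [{
pos 16: push '{'; stack = [{{
pos 17: push '('; stack = [{{(
pos 18: ')' matches '('; pop; stack = [{{
pos 19: '}' matches '{'; pop; stack = [{
pos 20: '}' matches '{'; pop; stack = [
pos 21: ']' matches '['; pop; stack = (empty)
end: stack empty → VALID
Verdict: properly nested → yes

Answer: yes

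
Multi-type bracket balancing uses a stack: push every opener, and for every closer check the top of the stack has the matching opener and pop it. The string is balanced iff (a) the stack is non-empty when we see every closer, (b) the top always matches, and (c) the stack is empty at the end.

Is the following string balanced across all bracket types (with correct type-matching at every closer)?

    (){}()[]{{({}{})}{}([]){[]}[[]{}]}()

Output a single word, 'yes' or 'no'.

pos 0: push '('; stack = (
pos 1: ')' matches '('; pop; stack = (empty)
pos 2: push '{'; stack = {
pos 3: '}' matches '{'; pop; stack = (empty)
pos 4: push '('; stack = (
pos 5: ')' matches '('; pop; stack = (empty)
pos 6: push '['; stack = [
pos 7: ']' matches '['; pop; stack = (empty)
pos 8: push '{'; stack = {
pos 9: push '{'; stack = {{
pos 10: push '('; stack = {{(
pos 11: push '{'; stack = {{({
pos 12: '}' matches '{'; pop; stack = {{(
pos 13: push '{'; stack = {{({
pos 14: '}' matches '{'; pop; stack = {{(
pos 15: ')' matches '('; pop; stack = {{
pos 16: '}' matches '{'; pop; stack = {
pos 17: push '{'; stack = {{
pos 18: '}' matches '{'; pop; stack = {
pos 19: push '('; stack = {(
pos 20: push '['; stack = {([
pos 21: ']' matches '['; pop; stack = {(
pos 22: ')' matches '('; pop; stack = {
pos 23: push '{'; stack = {{
pos 24: push '['; stack = {{[
pos 25: ']' matches '['; pop; stack = {{
pos 26: '}' matches '{'; pop; stack = {
pos 27: push '['; stack = {[
pos 28: push '['; stack = {[[
pos 29: ']' matches '['; pop; stack = {[
pos 30: push '{'; stack = {[{
pos 31: '}' matches '{'; pop; stack = {[
pos 32: ']' matches '['; pop; stack = {
pos 33: '}' matches '{'; pop; stack = (empty)
pos 34: push '('; stack = (
pos 35: ')' matches '('; pop; stack = (empty)
end: stack empty → VALID
Verdict: properly nested → yes

Answer: yes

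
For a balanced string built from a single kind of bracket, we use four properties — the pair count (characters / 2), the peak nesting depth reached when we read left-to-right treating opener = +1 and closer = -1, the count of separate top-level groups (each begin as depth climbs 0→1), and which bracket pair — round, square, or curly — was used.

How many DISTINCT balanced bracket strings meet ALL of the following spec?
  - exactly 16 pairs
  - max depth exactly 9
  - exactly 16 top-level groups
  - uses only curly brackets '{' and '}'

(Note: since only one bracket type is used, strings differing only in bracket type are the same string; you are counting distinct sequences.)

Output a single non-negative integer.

Answer: 0

Derivation:
Spec: pairs=16 depth=9 groups=16
Count(depth <= 9) = 1
Count(depth <= 8) = 1
Count(depth == 9) = 1 - 1 = 0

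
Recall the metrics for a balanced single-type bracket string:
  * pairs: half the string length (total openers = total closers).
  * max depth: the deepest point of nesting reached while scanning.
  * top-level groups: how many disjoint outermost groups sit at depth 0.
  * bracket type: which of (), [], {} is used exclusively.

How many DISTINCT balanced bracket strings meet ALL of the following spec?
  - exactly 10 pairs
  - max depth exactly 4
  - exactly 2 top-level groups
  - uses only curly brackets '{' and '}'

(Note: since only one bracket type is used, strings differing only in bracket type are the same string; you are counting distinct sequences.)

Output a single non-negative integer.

Spec: pairs=10 depth=4 groups=2
Count(depth <= 4) = 2551
Count(depth <= 3) = 704
Count(depth == 4) = 2551 - 704 = 1847

Answer: 1847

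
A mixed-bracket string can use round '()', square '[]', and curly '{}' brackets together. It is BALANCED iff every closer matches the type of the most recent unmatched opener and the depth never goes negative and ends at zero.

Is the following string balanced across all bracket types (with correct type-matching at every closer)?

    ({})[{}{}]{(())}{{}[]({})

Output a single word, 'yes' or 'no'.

Answer: no

Derivation:
pos 0: push '('; stack = (
pos 1: push '{'; stack = ({
pos 2: '}' matches '{'; pop; stack = (
pos 3: ')' matches '('; pop; stack = (empty)
pos 4: push '['; stack = [
pos 5: push '{'; stack = [{
pos 6: '}' matches '{'; pop; stack = [
pos 7: push '{'; stack = [{
pos 8: '}' matches '{'; pop; stack = [
pos 9: ']' matches '['; pop; stack = (empty)
pos 10: push '{'; stack = {
pos 11: push '('; stack = {(
pos 12: push '('; stack = {((
pos 13: ')' matches '('; pop; stack = {(
pos 14: ')' matches '('; pop; stack = {
pos 15: '}' matches '{'; pop; stack = (empty)
pos 16: push '{'; stack = {
pos 17: push '{'; stack = {{
pos 18: '}' matches '{'; pop; stack = {
pos 19: push '['; stack = {[
pos 20: ']' matches '['; pop; stack = {
pos 21: push '('; stack = {(
pos 22: push '{'; stack = {({
pos 23: '}' matches '{'; pop; stack = {(
pos 24: ')' matches '('; pop; stack = {
end: stack still non-empty ({) → INVALID
Verdict: unclosed openers at end: { → no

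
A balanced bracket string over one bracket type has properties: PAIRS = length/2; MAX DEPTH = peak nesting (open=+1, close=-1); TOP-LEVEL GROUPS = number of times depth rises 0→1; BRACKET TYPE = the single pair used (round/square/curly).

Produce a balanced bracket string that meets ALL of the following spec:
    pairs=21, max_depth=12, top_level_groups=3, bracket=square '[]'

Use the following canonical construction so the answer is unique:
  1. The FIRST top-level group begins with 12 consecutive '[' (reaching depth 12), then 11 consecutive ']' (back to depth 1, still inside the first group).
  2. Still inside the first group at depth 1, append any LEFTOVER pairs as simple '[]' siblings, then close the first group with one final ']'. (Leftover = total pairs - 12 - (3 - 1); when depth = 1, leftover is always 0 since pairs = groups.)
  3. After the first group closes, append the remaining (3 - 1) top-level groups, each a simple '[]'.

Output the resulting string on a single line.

Spec: pairs=21 depth=12 groups=3
Leftover pairs = 21 - 12 - (3-1) = 7
First group: deep chain of depth 12 + 7 sibling pairs
Remaining 2 groups: simple '[]' each

Answer: [[[[[[[[[[[[]]]]]]]]]]][][][][][][][]][][]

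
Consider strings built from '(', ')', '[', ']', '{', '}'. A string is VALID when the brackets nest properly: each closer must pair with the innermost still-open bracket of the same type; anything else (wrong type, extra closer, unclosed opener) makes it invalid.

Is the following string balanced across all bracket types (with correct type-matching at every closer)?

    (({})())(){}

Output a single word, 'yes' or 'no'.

pos 0: push '('; stack = (
pos 1: push '('; stack = ((
pos 2: push '{'; stack = (({
pos 3: '}' matches '{'; pop; stack = ((
pos 4: ')' matches '('; pop; stack = (
pos 5: push '('; stack = ((
pos 6: ')' matches '('; pop; stack = (
pos 7: ')' matches '('; pop; stack = (empty)
pos 8: push '('; stack = (
pos 9: ')' matches '('; pop; stack = (empty)
pos 10: push '{'; stack = {
pos 11: '}' matches '{'; pop; stack = (empty)
end: stack empty → VALID
Verdict: properly nested → yes

Answer: yes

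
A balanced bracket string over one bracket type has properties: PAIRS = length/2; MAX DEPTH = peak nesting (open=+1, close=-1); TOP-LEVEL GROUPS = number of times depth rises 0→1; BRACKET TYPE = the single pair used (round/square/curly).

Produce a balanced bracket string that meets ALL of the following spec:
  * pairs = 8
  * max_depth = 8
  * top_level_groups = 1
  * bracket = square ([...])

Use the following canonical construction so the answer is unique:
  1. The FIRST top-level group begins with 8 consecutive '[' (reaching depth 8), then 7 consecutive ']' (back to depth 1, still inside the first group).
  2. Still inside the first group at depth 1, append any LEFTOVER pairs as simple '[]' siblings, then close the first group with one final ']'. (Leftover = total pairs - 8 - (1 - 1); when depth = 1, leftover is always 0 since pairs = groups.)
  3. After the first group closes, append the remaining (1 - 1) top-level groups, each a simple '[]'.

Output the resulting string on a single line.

Spec: pairs=8 depth=8 groups=1
Leftover pairs = 8 - 8 - (1-1) = 0
First group: deep chain of depth 8 + 0 sibling pairs
Remaining 0 groups: simple '[]' each

Answer: [[[[[[[[]]]]]]]]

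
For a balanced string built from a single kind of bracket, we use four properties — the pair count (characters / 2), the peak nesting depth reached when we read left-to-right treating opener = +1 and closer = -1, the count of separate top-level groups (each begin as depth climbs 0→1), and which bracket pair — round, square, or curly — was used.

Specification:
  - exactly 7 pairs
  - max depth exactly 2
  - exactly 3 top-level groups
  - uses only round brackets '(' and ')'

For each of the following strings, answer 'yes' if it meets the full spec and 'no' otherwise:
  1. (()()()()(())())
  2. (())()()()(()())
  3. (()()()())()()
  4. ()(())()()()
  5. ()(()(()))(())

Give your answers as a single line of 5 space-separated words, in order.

Answer: no no yes no no

Derivation:
String 1 '(()()()()(())())': depth seq [1 2 1 2 1 2 1 2 1 2 3 2 1 2 1 0]
  -> pairs=8 depth=3 groups=1 -> no
String 2 '(())()()()(()())': depth seq [1 2 1 0 1 0 1 0 1 0 1 2 1 2 1 0]
  -> pairs=8 depth=2 groups=5 -> no
String 3 '(()()()())()()': depth seq [1 2 1 2 1 2 1 2 1 0 1 0 1 0]
  -> pairs=7 depth=2 groups=3 -> yes
String 4 '()(())()()()': depth seq [1 0 1 2 1 0 1 0 1 0 1 0]
  -> pairs=6 depth=2 groups=5 -> no
String 5 '()(()(()))(())': depth seq [1 0 1 2 1 2 3 2 1 0 1 2 1 0]
  -> pairs=7 depth=3 groups=3 -> no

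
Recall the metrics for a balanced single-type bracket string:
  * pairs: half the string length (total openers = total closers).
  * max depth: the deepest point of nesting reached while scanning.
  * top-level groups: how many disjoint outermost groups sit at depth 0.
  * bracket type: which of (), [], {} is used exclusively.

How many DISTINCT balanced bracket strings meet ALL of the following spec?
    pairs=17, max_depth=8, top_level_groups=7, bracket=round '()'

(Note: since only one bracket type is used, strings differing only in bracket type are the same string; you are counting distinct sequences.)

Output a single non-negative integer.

Spec: pairs=17 depth=8 groups=7
Count(depth <= 8) = 2185267
Count(depth <= 7) = 2173353
Count(depth == 8) = 2185267 - 2173353 = 11914

Answer: 11914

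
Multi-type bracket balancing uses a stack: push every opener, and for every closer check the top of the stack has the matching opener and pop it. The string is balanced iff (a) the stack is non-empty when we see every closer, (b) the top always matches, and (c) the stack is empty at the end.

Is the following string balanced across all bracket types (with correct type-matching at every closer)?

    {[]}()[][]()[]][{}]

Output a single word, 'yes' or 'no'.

pos 0: push '{'; stack = {
pos 1: push '['; stack = {[
pos 2: ']' matches '['; pop; stack = {
pos 3: '}' matches '{'; pop; stack = (empty)
pos 4: push '('; stack = (
pos 5: ')' matches '('; pop; stack = (empty)
pos 6: push '['; stack = [
pos 7: ']' matches '['; pop; stack = (empty)
pos 8: push '['; stack = [
pos 9: ']' matches '['; pop; stack = (empty)
pos 10: push '('; stack = (
pos 11: ')' matches '('; pop; stack = (empty)
pos 12: push '['; stack = [
pos 13: ']' matches '['; pop; stack = (empty)
pos 14: saw closer ']' but stack is empty → INVALID
Verdict: unmatched closer ']' at position 14 → no

Answer: no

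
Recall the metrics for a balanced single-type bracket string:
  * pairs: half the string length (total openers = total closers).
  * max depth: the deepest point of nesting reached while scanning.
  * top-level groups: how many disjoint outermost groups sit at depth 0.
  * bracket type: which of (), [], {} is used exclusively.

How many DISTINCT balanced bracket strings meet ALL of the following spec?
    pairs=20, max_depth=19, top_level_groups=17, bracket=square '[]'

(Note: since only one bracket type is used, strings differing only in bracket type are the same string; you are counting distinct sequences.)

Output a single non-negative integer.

Spec: pairs=20 depth=19 groups=17
Count(depth <= 19) = 1309
Count(depth <= 18) = 1309
Count(depth == 19) = 1309 - 1309 = 0

Answer: 0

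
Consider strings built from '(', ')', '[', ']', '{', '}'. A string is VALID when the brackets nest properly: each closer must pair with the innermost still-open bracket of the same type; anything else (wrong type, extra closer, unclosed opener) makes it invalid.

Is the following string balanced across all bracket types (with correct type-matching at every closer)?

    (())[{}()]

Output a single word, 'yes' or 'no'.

Answer: yes

Derivation:
pos 0: push '('; stack = (
pos 1: push '('; stack = ((
pos 2: ')' matches '('; pop; stack = (
pos 3: ')' matches '('; pop; stack = (empty)
pos 4: push '['; stack = [
pos 5: push '{'; stack = [{
pos 6: '}' matches '{'; pop; stack = [
pos 7: push '('; stack = [(
pos 8: ')' matches '('; pop; stack = [
pos 9: ']' matches '['; pop; stack = (empty)
end: stack empty → VALID
Verdict: properly nested → yes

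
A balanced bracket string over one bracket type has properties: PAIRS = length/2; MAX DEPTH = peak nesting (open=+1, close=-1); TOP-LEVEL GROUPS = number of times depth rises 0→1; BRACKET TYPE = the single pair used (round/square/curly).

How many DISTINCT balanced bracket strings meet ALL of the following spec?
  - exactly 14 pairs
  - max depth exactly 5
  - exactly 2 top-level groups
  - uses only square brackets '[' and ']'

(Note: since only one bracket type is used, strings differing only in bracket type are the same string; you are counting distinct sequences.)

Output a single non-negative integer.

Answer: 232297

Derivation:
Spec: pairs=14 depth=5 groups=2
Count(depth <= 5) = 383822
Count(depth <= 4) = 151525
Count(depth == 5) = 383822 - 151525 = 232297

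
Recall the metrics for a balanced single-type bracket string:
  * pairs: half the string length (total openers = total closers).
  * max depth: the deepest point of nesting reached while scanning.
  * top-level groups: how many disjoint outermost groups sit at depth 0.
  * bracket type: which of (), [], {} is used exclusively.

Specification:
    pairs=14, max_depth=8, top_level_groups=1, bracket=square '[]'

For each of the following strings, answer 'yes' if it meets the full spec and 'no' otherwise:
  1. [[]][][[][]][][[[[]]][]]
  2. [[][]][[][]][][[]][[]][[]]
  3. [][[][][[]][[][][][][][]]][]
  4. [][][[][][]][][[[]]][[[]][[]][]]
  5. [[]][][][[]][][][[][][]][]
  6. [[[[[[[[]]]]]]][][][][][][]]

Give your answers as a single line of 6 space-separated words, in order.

Answer: no no no no no yes

Derivation:
String 1 '[[]][][[][]][][[[[]]][]]': depth seq [1 2 1 0 1 0 1 2 1 2 1 0 1 0 1 2 3 4 3 2 1 2 1 0]
  -> pairs=12 depth=4 groups=5 -> no
String 2 '[[][]][[][]][][[]][[]][[]]': depth seq [1 2 1 2 1 0 1 2 1 2 1 0 1 0 1 2 1 0 1 2 1 0 1 2 1 0]
  -> pairs=13 depth=2 groups=6 -> no
String 3 '[][[][][[]][[][][][][][]]][]': depth seq [1 0 1 2 1 2 1 2 3 2 1 2 3 2 3 2 3 2 3 2 3 2 3 2 1 0 1 0]
  -> pairs=14 depth=3 groups=3 -> no
String 4 '[][][[][][]][][[[]]][[[]][[]][]]': depth seq [1 0 1 0 1 2 1 2 1 2 1 0 1 0 1 2 3 2 1 0 1 2 3 2 1 2 3 2 1 2 1 0]
  -> pairs=16 depth=3 groups=6 -> no
String 5 '[[]][][][[]][][][[][][]][]': depth seq [1 2 1 0 1 0 1 0 1 2 1 0 1 0 1 0 1 2 1 2 1 2 1 0 1 0]
  -> pairs=13 depth=2 groups=8 -> no
String 6 '[[[[[[[[]]]]]]][][][][][][]]': depth seq [1 2 3 4 5 6 7 8 7 6 5 4 3 2 1 2 1 2 1 2 1 2 1 2 1 2 1 0]
  -> pairs=14 depth=8 groups=1 -> yes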